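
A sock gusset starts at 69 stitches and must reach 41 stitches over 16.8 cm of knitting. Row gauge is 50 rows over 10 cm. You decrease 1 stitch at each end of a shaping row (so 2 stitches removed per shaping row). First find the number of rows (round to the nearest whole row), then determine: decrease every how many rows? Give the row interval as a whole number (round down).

Rows = 16.8 × 5 = 84.0 → 84 rows.
Stitches to remove: 28 → 14 shaping rows (at 2 st each).
84 / 14 = 6.00 → every 6 rows.

Decrease every 6th row.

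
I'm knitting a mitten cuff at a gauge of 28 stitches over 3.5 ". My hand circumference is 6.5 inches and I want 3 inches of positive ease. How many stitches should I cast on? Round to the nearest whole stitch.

CO 76 sts.

Finished = 6.5 + 3 = 9.5 in.
28 / 3.5 = 8 sts per inch.
9.50 × 8 = 76.00 sts.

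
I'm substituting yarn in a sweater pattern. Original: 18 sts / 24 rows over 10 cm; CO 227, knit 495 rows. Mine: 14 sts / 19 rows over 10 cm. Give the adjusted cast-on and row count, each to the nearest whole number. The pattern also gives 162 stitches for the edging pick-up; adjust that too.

Stitches: 227 × 14/18 = 176.56 → 177.
Rows: 495 × 19/24 = 391.88 → 392.
edging pick-up: 162 × 14/18 = 126.00 → 126.

Cast on 177 stitches; work 392 rows; edging pick-up 126 stitches.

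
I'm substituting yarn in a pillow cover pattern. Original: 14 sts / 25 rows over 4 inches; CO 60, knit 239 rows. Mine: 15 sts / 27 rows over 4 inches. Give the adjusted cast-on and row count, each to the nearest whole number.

Stitches: 60 × 15/14 = 64.29 → 64.
Rows: 239 × 27/25 = 258.12 → 258.

Cast on 64 stitches; work 258 rows.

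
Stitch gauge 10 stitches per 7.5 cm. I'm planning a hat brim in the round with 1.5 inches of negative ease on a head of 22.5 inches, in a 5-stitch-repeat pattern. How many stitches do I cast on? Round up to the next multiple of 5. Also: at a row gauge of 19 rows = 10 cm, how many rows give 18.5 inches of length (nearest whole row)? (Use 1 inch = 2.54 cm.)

Cast on 75 stitches; work 89 rows.

Finished = 22.5 − 1.5 = 21 inches.
21 inches × 2.54 = 53.34 cm.
10/7.5 = 1.333 sts per cm; 53.34 × 1.333 = 71.12 sts.
Next multiple of 5 → 75.
18.5 inches = 46.99 cm; × 1.9 = 89.28 → 89 rows.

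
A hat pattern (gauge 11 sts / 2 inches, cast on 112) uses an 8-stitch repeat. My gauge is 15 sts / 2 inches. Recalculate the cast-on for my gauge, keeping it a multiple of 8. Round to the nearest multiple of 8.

112 × 15 / 11 = 152.73.
Nearest multiple of 8: 152.

CO 152 sts.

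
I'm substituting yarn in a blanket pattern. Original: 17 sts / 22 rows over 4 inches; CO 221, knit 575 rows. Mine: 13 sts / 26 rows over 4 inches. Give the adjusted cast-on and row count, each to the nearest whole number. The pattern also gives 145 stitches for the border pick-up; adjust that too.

Stitches: 221 × 13/17 = 169.00 → 169.
Rows: 575 × 26/22 = 679.55 → 680.
border pick-up: 145 × 13/17 = 110.88 → 111.

Cast on 169 stitches; work 680 rows; border pick-up 111 stitches.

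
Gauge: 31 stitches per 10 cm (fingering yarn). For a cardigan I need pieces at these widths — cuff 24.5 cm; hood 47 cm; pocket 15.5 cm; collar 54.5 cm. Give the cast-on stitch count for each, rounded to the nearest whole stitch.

Rate = 31/10 = 3.1 sts per cm.
cuff: 24.5 × 3.1 = 75.95 → 76.
hood: 47 × 3.1 = 145.70 → 146.
pocket: 15.5 × 3.1 = 48.05 → 48.
collar: 54.5 × 3.1 = 168.95 → 169.

cuff 76; hood 146; pocket 48; collar 169.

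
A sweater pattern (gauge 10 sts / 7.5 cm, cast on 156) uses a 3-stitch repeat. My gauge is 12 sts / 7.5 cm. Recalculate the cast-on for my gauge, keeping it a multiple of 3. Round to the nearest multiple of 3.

CO 186 sts.

156 × 12 / 10 = 187.20.
Nearest multiple of 3: 186.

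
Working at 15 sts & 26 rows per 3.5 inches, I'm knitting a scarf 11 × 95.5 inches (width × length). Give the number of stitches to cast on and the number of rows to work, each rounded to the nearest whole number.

Cast on 47 stitches and work 709 rows.

Stitch gauge = 15/3.5 = 4.286 sts/in; 11 × 4.286 = 47.14 → 47 sts.
Row gauge = 26/3.5 = 7.429 rows/in; 95.5 × 7.429 = 709.43 → 709 rows.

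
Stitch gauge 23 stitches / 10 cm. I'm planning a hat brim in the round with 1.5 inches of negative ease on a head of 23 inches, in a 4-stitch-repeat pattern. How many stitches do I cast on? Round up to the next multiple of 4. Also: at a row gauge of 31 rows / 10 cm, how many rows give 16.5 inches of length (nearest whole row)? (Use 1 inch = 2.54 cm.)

Cast on 128 stitches; work 130 rows.

Finished = 23 − 1.5 = 21.5 inches.
21.5 inches × 2.54 = 54.61 cm.
23/10 = 2.3 sts per cm; 54.61 × 2.3 = 125.60 sts.
Next multiple of 4 → 128.
16.5 inches = 41.91 cm; × 3.1 = 129.92 → 130 rows.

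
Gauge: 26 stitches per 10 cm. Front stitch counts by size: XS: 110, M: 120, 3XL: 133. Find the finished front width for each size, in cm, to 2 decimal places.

26/10 = 2.6 sts per cm.
XS: 110 / 2.6 = 42.308 → 42.31 cm.
M: 120 / 2.6 = 46.154 → 46.15 cm.
3XL: 133 / 2.6 = 51.154 → 51.15 cm.

XS 42.31 cm; M 46.15 cm; 3XL 51.15 cm.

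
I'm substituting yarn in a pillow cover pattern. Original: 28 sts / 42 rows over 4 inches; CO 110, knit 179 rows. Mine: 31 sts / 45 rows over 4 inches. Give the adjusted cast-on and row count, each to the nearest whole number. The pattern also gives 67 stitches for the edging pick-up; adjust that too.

Cast on 122 stitches; work 192 rows; edging pick-up 74 stitches.

Stitches: 110 × 31/28 = 121.79 → 122.
Rows: 179 × 45/42 = 191.79 → 192.
edging pick-up: 67 × 31/28 = 74.18 → 74.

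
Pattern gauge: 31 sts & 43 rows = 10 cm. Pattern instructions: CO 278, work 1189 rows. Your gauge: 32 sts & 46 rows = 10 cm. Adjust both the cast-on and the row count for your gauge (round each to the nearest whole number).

Cast on 287 stitches; work 1272 rows.

Stitches: 278 × 32/31 = 286.97 → 287.
Rows: 1189 × 46/43 = 1271.95 → 1272.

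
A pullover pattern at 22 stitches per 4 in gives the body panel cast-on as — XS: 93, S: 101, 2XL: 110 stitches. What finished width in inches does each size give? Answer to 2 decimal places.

XS 16.91 inches; S 18.36 inches; 2XL 20.00 inches.

22/4 = 5.5 sts per in.
XS: 93 / 5.5 = 16.909 → 16.91 in.
S: 101 / 5.5 = 18.364 → 18.36 in.
2XL: 110 / 5.5 = 20.000 → 20.00 in.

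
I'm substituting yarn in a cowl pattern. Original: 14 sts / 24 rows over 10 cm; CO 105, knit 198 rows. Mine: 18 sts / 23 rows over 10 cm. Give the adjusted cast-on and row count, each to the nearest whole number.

Cast on 135 stitches; work 190 rows.

Stitches: 105 × 18/14 = 135.00 → 135.
Rows: 198 × 23/24 = 189.75 → 190.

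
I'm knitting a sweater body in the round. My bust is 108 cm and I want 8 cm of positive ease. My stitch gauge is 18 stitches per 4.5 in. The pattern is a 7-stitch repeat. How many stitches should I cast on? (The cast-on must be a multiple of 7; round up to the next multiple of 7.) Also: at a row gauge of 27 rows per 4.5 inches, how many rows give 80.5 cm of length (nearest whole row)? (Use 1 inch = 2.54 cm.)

Cast on 189 stitches; work 190 rows.

Finished = 108 + 8 = 116 cm.
116 cm × 1/2.54 = 45.67 inches.
18/4.5 = 4 sts per in; 45.67 × 4 = 182.68 sts.
Next multiple of 7 → 189.
80.5 cm = 31.69 inches; × 6 = 190.16 → 190 rows.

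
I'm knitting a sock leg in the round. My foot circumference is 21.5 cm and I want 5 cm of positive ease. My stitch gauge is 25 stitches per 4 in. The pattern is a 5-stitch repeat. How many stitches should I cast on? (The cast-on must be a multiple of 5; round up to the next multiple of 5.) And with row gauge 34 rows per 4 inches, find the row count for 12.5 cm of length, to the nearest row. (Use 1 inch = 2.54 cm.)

Cast on 70 stitches; work 42 rows.

Finished = 21.5 + 5 = 26.5 cm.
26.5 cm × 1/2.54 = 10.43 inches.
25/4 = 6.25 sts per in; 10.43 × 6.25 = 65.21 sts.
Next multiple of 5 → 70.
12.5 cm = 4.92 inches; × 8.5 = 41.83 → 42 rows.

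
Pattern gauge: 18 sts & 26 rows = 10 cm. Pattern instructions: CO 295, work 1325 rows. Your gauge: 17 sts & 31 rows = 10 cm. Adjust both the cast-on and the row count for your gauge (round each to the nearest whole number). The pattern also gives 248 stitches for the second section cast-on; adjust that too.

Stitches: 295 × 17/18 = 278.61 → 279.
Rows: 1325 × 31/26 = 1579.81 → 1580.
second section cast-on: 248 × 17/18 = 234.22 → 234.

Cast on 279 stitches; work 1580 rows; second section cast-on 234 stitches.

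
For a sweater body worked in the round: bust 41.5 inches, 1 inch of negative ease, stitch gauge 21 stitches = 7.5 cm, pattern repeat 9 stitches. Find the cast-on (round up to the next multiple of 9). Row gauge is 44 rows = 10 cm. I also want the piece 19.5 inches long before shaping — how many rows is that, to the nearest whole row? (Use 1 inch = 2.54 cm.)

Cast on 297 stitches; work 218 rows.

Finished = 41.5 − 1 = 40.5 inches.
40.5 inches × 2.54 = 102.87 cm.
21/7.5 = 2.8 sts per cm; 102.87 × 2.8 = 288.04 sts.
Next multiple of 9 → 297.
19.5 inches = 49.53 cm; × 4.4 = 217.93 → 218 rows.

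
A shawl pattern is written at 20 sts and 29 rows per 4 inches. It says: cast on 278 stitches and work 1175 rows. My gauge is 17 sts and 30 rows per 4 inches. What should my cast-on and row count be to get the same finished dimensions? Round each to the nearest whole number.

Cast on 236 stitches; work 1216 rows.

Stitches: 278 × 17/20 = 236.30 → 236.
Rows: 1175 × 30/29 = 1215.52 → 1216.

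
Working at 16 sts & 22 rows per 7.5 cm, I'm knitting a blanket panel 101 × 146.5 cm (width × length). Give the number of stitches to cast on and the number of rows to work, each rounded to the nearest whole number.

Stitch gauge = 16/7.5 = 2.133 sts/cm; 101 × 2.133 = 215.47 → 215 sts.
Row gauge = 22/7.5 = 2.933 rows/cm; 146.5 × 2.933 = 429.73 → 430 rows.

Cast on 215 stitches and work 430 rows.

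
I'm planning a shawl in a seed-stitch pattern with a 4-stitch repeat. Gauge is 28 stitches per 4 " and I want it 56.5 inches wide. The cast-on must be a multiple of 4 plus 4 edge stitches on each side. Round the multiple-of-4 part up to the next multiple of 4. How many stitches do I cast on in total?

CO 396 sts.

28 / 4 = 7 sts per inch.
56.5 × 7 = 395.50 sts.
Less 8 edge sts → 387.50 for the repeat.
Next multiple of 4: 388.
Add back 8 edge sts → 396.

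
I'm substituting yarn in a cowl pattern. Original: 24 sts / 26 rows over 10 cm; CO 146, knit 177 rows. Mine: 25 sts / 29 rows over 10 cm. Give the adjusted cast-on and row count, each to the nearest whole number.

Cast on 152 stitches; work 197 rows.

Stitches: 146 × 25/24 = 152.08 → 152.
Rows: 177 × 29/26 = 197.42 → 197.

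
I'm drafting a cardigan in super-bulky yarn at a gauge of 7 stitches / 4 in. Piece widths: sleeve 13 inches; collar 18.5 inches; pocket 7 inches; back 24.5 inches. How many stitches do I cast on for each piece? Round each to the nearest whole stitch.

Rate = 7/4 = 1.75 sts per in.
sleeve: 13 × 1.75 = 22.75 → 23.
collar: 18.5 × 1.75 = 32.38 → 32.
pocket: 7 × 1.75 = 12.25 → 12.
back: 24.5 × 1.75 = 42.88 → 43.

sleeve 23; collar 32; pocket 12; back 43.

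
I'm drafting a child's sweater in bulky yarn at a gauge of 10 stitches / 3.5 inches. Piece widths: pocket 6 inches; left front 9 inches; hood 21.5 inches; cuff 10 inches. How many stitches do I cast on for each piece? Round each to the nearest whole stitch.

pocket 17; left front 26; hood 61; cuff 29.

Rate = 10/3.5 = 2.857 sts per in.
pocket: 6 × 2.857 = 17.14 → 17.
left front: 9 × 2.857 = 25.71 → 26.
hood: 21.5 × 2.857 = 61.43 → 61.
cuff: 10 × 2.857 = 28.57 → 29.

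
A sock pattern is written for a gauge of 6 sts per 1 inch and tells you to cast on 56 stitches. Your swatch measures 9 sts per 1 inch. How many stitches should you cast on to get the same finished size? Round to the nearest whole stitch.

Scale factor = 9 / 6 = 1.500.
56 × 9 / 6 = 84.00 sts.

84 stitches.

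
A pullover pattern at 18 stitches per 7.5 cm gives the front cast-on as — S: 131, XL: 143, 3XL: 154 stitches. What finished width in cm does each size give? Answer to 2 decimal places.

S 54.58 cm; XL 59.58 cm; 3XL 64.17 cm.

18/7.5 = 2.4 sts per cm.
S: 131 / 2.4 = 54.583 → 54.58 cm.
XL: 143 / 2.4 = 59.583 → 59.58 cm.
3XL: 154 / 2.4 = 64.167 → 64.17 cm.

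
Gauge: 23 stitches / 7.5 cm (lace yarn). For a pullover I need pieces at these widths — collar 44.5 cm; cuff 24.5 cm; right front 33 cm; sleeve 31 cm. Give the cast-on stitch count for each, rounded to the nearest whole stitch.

Rate = 23/7.5 = 3.067 sts per cm.
collar: 44.5 × 3.067 = 136.47 → 136.
cuff: 24.5 × 3.067 = 75.13 → 75.
right front: 33 × 3.067 = 101.20 → 101.
sleeve: 31 × 3.067 = 95.07 → 95.

collar 136; cuff 75; right front 101; sleeve 95.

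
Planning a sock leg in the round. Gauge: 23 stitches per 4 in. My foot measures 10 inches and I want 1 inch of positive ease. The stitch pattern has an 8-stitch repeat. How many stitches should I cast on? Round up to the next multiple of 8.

Finished = 10 + 1 = 11 inches.
23 / 4 = 5.75 sts/in.
11 × 5.75 = 63.25 sts.
Next multiple of 8: 64.

CO 64 sts.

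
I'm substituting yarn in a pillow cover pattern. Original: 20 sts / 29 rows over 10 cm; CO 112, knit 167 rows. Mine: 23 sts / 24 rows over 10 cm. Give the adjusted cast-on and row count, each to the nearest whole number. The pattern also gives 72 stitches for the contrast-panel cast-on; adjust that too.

Stitches: 112 × 23/20 = 128.80 → 129.
Rows: 167 × 24/29 = 138.21 → 138.
contrast-panel cast-on: 72 × 23/20 = 82.80 → 83.

Cast on 129 stitches; work 138 rows; contrast-panel cast-on 83 stitches.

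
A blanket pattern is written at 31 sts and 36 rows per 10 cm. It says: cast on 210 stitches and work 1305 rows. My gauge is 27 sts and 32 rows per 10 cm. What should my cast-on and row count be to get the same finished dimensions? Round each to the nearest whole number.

Cast on 183 stitches; work 1160 rows.

Stitches: 210 × 27/31 = 182.90 → 183.
Rows: 1305 × 32/36 = 1160.00 → 1160.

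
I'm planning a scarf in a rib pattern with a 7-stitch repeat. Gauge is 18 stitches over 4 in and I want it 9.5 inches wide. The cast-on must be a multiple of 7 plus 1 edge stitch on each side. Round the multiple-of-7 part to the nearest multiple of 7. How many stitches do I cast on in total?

18 / 4 = 4.5 sts per inch.
9.5 × 4.5 = 42.75 sts.
Less 2 edge sts → 40.75 for the repeat.
Nearest multiple of 7: 42.
Add back 2 edge sts → 44.

CO 44 sts.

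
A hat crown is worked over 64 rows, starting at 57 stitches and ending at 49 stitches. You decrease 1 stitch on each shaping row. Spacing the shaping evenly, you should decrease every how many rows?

Decrease every 8th row.

Stitches to remove: |49 − 57| = 8.
Shaping rows needed: 8 / 1 = 8.
64 rows / 8 = every 8 rows.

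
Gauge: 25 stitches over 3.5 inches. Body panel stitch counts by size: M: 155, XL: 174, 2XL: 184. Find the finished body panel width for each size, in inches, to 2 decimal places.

25/3.5 = 7.143 sts per in.
M: 155 / 7.143 = 21.700 → 21.70 in.
XL: 174 / 7.143 = 24.360 → 24.36 in.
2XL: 184 / 7.143 = 25.760 → 25.76 in.

M 21.70 inches; XL 24.36 inches; 2XL 25.76 inches.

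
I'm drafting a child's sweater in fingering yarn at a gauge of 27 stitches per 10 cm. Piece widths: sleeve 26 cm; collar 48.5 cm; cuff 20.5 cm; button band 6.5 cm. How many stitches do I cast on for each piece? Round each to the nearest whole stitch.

sleeve 70; collar 131; cuff 55; button band 18.

Rate = 27/10 = 2.7 sts per cm.
sleeve: 26 × 2.7 = 70.20 → 70.
collar: 48.5 × 2.7 = 130.95 → 131.
cuff: 20.5 × 2.7 = 55.35 → 55.
button band: 6.5 × 2.7 = 17.55 → 18.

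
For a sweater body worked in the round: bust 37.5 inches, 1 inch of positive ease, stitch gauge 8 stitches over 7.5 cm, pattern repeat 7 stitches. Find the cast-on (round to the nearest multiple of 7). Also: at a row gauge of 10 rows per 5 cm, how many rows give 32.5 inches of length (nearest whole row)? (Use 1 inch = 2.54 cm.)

Cast on 105 stitches; work 165 rows.

Finished = 37.5 + 1 = 38.5 inches.
38.5 inches × 2.54 = 97.79 cm.
8/7.5 = 1.067 sts per cm; 97.79 × 1.067 = 104.31 sts.
Nearest multiple of 7 → 105.
32.5 inches = 82.55 cm; × 2 = 165.10 → 165 rows.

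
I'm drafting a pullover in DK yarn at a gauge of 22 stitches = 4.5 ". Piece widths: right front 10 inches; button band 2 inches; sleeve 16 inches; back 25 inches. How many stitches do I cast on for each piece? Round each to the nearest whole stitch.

right front 49; button band 10; sleeve 78; back 122.

Rate = 22/4.5 = 4.889 sts per in.
right front: 10 × 4.889 = 48.89 → 49.
button band: 2 × 4.889 = 9.78 → 10.
sleeve: 16 × 4.889 = 78.22 → 78.
back: 25 × 4.889 = 122.22 → 122.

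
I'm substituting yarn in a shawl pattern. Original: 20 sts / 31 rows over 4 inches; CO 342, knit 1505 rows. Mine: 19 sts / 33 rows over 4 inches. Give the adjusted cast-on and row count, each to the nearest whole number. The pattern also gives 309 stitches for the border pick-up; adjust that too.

Cast on 325 stitches; work 1602 rows; border pick-up 294 stitches.

Stitches: 342 × 19/20 = 324.90 → 325.
Rows: 1505 × 33/31 = 1602.10 → 1602.
border pick-up: 309 × 19/20 = 293.55 → 294.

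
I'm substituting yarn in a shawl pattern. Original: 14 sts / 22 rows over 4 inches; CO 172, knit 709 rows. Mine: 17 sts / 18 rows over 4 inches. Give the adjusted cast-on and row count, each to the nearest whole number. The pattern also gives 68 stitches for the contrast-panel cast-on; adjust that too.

Cast on 209 stitches; work 580 rows; contrast-panel cast-on 83 stitches.

Stitches: 172 × 17/14 = 208.86 → 209.
Rows: 709 × 18/22 = 580.09 → 580.
contrast-panel cast-on: 68 × 17/14 = 82.57 → 83.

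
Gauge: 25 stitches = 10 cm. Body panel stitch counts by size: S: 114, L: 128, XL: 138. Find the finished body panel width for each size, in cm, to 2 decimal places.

S 45.60 cm; L 51.20 cm; XL 55.20 cm.

25/10 = 2.5 sts per cm.
S: 114 / 2.5 = 45.600 → 45.60 cm.
L: 128 / 2.5 = 51.200 → 51.20 cm.
XL: 138 / 2.5 = 55.200 → 55.20 cm.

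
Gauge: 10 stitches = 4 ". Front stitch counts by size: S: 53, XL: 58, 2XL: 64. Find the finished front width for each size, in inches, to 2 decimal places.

S 21.20 inches; XL 23.20 inches; 2XL 25.60 inches.

10/4 = 2.5 sts per in.
S: 53 / 2.5 = 21.200 → 21.20 in.
XL: 58 / 2.5 = 23.200 → 23.20 in.
2XL: 64 / 2.5 = 25.600 → 25.60 in.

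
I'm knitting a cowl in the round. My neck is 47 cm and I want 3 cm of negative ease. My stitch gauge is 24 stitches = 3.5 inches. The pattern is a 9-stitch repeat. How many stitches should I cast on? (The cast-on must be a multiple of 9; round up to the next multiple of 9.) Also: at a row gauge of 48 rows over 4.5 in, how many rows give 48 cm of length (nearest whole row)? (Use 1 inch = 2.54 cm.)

Cast on 126 stitches; work 202 rows.

Finished = 47 − 3 = 44 cm.
44 cm × 1/2.54 = 17.32 inches.
24/3.5 = 6.857 sts per in; 17.32 × 6.857 = 118.79 sts.
Next multiple of 9 → 126.
48 cm = 18.90 inches; × 10.667 = 201.57 → 202 rows.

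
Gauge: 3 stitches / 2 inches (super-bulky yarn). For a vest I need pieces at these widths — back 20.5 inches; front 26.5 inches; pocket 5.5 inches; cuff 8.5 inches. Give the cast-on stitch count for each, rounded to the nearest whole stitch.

Rate = 3/2 = 1.5 sts per in.
back: 20.5 × 1.5 = 30.75 → 31.
front: 26.5 × 1.5 = 39.75 → 40.
pocket: 5.5 × 1.5 = 8.25 → 8.
cuff: 8.5 × 1.5 = 12.75 → 13.

back 31; front 40; pocket 8; cuff 13.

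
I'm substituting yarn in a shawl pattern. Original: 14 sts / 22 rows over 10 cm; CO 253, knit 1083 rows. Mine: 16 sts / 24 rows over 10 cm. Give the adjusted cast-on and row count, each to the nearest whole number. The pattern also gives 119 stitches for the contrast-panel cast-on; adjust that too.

Stitches: 253 × 16/14 = 289.14 → 289.
Rows: 1083 × 24/22 = 1181.45 → 1181.
contrast-panel cast-on: 119 × 16/14 = 136.00 → 136.

Cast on 289 stitches; work 1181 rows; contrast-panel cast-on 136 stitches.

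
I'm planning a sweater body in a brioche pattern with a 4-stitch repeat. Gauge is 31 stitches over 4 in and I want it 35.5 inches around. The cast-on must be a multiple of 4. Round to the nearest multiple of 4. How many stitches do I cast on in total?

31 / 4 = 7.75 sts per inch.
35.5 × 7.75 = 275.12 sts.
Nearest multiple of 4: 276.

276 stitches.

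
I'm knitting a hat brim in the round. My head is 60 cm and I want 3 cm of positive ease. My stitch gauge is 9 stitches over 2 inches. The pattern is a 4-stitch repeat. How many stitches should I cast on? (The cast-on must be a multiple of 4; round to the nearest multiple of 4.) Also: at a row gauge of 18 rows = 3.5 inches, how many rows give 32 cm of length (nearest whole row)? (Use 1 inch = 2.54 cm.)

Finished = 60 + 3 = 63 cm.
63 cm × 1/2.54 = 24.80 inches.
9/2 = 4.5 sts per in; 24.80 × 4.5 = 111.61 sts.
Nearest multiple of 4 → 112.
32 cm = 12.60 inches; × 5.143 = 64.79 → 65 rows.

Cast on 112 stitches; work 65 rows.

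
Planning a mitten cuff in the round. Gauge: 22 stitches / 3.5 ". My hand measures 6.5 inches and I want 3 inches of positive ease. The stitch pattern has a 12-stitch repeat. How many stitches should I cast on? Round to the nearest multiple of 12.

CO 60 sts.

Finished = 6.5 + 3 = 9.5 inches.
22 / 3.5 = 6.286 sts/in.
9.5 × 6.286 = 59.71 sts.
Nearest multiple of 12: 60.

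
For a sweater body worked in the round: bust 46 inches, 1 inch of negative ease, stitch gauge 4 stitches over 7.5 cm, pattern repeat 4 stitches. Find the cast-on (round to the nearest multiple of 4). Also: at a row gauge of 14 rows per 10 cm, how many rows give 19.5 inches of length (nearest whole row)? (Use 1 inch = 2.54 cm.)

Cast on 60 stitches; work 69 rows.

Finished = 46 − 1 = 45 inches.
45 inches × 2.54 = 114.30 cm.
4/7.5 = 0.533 sts per cm; 114.30 × 0.533 = 60.96 sts.
Nearest multiple of 4 → 60.
19.5 inches = 49.53 cm; × 1.4 = 69.34 → 69 rows.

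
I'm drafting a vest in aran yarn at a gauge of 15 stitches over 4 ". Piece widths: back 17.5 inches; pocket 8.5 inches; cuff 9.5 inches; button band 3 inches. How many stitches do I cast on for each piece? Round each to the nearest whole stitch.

back 66; pocket 32; cuff 36; button band 11.

Rate = 15/4 = 3.75 sts per in.
back: 17.5 × 3.75 = 65.62 → 66.
pocket: 8.5 × 3.75 = 31.88 → 32.
cuff: 9.5 × 3.75 = 35.62 → 36.
button band: 3 × 3.75 = 11.25 → 11.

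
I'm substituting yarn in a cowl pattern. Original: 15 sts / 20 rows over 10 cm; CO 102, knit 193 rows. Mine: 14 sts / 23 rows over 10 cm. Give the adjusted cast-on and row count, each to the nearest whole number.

Stitches: 102 × 14/15 = 95.20 → 95.
Rows: 193 × 23/20 = 221.95 → 222.

Cast on 95 stitches; work 222 rows.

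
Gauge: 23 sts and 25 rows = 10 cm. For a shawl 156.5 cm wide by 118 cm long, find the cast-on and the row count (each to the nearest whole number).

Cast on 360 stitches and work 295 rows.

Stitch gauge = 23/10 = 2.3 sts/cm; 156.5 × 2.3 = 359.95 → 360 sts.
Row gauge = 25/10 = 2.5 rows/cm; 118 × 2.5 = 295.00 → 295 rows.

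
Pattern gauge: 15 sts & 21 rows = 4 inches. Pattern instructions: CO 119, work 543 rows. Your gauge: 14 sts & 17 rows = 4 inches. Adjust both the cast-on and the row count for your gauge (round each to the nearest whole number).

Stitches: 119 × 14/15 = 111.07 → 111.
Rows: 543 × 17/21 = 439.57 → 440.

Cast on 111 stitches; work 440 rows.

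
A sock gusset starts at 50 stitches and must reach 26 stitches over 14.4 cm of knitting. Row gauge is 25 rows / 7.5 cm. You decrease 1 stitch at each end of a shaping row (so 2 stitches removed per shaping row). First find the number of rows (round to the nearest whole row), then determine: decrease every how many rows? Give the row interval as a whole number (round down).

Rows = 14.4 × 3.333 = 48.0 → 48 rows.
Stitches to remove: 24 → 12 shaping rows (at 2 st each).
48 / 12 = 4.00 → every 4 rows.

Decrease every 4th row.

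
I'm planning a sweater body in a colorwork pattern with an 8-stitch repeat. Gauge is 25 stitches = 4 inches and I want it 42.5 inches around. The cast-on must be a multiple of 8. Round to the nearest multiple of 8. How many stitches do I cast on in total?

CO 264 sts.

25 / 4 = 6.25 sts per inch.
42.5 × 6.25 = 265.62 sts.
Nearest multiple of 8: 264.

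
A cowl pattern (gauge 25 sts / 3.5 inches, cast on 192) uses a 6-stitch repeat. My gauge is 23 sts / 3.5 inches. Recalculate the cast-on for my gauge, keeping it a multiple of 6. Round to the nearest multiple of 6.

CO 174 sts.

192 × 23 / 25 = 176.64.
Nearest multiple of 6: 174.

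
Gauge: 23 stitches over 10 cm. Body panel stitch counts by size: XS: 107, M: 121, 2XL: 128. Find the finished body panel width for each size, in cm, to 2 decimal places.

XS 46.52 cm; M 52.61 cm; 2XL 55.65 cm.

23/10 = 2.3 sts per cm.
XS: 107 / 2.3 = 46.522 → 46.52 cm.
M: 121 / 2.3 = 52.609 → 52.61 cm.
2XL: 128 / 2.3 = 55.652 → 55.65 cm.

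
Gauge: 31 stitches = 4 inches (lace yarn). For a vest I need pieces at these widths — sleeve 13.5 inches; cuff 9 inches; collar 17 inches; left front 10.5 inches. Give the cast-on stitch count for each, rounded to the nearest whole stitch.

sleeve 105; cuff 70; collar 132; left front 81.

Rate = 31/4 = 7.75 sts per in.
sleeve: 13.5 × 7.75 = 104.62 → 105.
cuff: 9 × 7.75 = 69.75 → 70.
collar: 17 × 7.75 = 131.75 → 132.
left front: 10.5 × 7.75 = 81.38 → 81.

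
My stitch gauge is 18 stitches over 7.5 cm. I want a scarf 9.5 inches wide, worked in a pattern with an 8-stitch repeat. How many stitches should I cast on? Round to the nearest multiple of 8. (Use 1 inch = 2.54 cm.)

9.5 in = 9.5 × 2.54 = 24.13 cm.
18 / 7.5 = 2.4 sts/cm.
24.13 × 2.4 = 57.91 sts.
→ 56.

Cast on 56 stitches.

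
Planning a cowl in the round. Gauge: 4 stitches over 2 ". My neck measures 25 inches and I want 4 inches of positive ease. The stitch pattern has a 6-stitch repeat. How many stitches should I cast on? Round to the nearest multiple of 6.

CO 60 sts.

Finished = 25 + 4 = 29 inches.
4 / 2 = 2 sts/in.
29 × 2 = 58.00 sts.
Nearest multiple of 6: 60.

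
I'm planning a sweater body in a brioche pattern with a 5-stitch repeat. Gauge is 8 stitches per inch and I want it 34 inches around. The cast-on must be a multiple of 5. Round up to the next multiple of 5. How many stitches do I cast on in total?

8 / 1 = 8 sts per inch.
34 × 8 = 272.00 sts.
Next multiple of 5: 275.

CO 275 sts.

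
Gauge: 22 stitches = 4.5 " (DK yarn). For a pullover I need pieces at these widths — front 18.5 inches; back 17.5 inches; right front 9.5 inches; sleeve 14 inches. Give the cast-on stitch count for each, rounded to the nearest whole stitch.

front 90; back 86; right front 46; sleeve 68.

Rate = 22/4.5 = 4.889 sts per in.
front: 18.5 × 4.889 = 90.44 → 90.
back: 17.5 × 4.889 = 85.56 → 86.
right front: 9.5 × 4.889 = 46.44 → 46.
sleeve: 14 × 4.889 = 68.44 → 68.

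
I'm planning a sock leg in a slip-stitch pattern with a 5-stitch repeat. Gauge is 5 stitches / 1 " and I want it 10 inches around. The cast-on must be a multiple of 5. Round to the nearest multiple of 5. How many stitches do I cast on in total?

5 / 1 = 5 sts per inch.
10 × 5 = 50.00 sts.
Nearest multiple of 5: 50.

CO 50 sts.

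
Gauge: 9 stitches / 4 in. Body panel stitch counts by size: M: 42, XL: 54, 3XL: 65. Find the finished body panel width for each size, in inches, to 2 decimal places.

9/4 = 2.25 sts per in.
M: 42 / 2.25 = 18.667 → 18.67 in.
XL: 54 / 2.25 = 24.000 → 24.00 in.
3XL: 65 / 2.25 = 28.889 → 28.89 in.

M 18.67 inches; XL 24.00 inches; 3XL 28.89 inches.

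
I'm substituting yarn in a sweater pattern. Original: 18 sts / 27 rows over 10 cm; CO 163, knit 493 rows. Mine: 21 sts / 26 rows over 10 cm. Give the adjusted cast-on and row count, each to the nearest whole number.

Cast on 190 stitches; work 475 rows.

Stitches: 163 × 21/18 = 190.17 → 190.
Rows: 493 × 26/27 = 474.74 → 475.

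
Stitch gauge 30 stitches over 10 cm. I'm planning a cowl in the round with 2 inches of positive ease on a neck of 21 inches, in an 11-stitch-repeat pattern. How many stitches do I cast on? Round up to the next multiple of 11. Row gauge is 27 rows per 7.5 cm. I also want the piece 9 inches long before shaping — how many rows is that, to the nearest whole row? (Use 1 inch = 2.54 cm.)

Cast on 176 stitches; work 82 rows.

Finished = 21 + 2 = 23 inches.
23 inches × 2.54 = 58.42 cm.
30/10 = 3 sts per cm; 58.42 × 3 = 175.26 sts.
Next multiple of 11 → 176.
9 inches = 22.86 cm; × 3.6 = 82.30 → 82 rows.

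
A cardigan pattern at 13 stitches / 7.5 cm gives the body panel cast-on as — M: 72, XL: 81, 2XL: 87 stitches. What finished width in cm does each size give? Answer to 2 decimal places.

M 41.54 cm; XL 46.73 cm; 2XL 50.19 cm.

13/7.5 = 1.733 sts per cm.
M: 72 / 1.733 = 41.538 → 41.54 cm.
XL: 81 / 1.733 = 46.731 → 46.73 cm.
2XL: 87 / 1.733 = 50.192 → 50.19 cm.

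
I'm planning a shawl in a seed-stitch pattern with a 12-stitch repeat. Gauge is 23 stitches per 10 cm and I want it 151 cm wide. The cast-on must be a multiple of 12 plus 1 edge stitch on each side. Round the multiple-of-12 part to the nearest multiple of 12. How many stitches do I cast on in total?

Cast on 350 stitches.

23 / 10 = 2.3 sts per cm.
151 × 2.3 = 347.30 sts.
Less 2 edge sts → 345.30 for the repeat.
Nearest multiple of 12: 348.
Add back 2 edge sts → 350.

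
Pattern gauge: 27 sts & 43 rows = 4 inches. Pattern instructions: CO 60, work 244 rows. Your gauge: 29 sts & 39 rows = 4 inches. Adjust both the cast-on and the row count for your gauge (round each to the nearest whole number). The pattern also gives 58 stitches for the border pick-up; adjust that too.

Stitches: 60 × 29/27 = 64.44 → 64.
Rows: 244 × 39/43 = 221.30 → 221.
border pick-up: 58 × 29/27 = 62.30 → 62.

Cast on 64 stitches; work 221 rows; border pick-up 62 stitches.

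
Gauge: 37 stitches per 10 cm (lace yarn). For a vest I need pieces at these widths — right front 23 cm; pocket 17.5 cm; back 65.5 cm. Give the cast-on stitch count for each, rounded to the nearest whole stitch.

right front 85; pocket 65; back 242.

Rate = 37/10 = 3.7 sts per cm.
right front: 23 × 3.7 = 85.10 → 85.
pocket: 17.5 × 3.7 = 64.75 → 65.
back: 65.5 × 3.7 = 242.35 → 242.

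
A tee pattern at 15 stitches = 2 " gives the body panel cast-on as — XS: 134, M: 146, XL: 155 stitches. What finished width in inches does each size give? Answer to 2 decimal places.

15/2 = 7.5 sts per in.
XS: 134 / 7.5 = 17.867 → 17.87 in.
M: 146 / 7.5 = 19.467 → 19.47 in.
XL: 155 / 7.5 = 20.667 → 20.67 in.

XS 17.87 inches; M 19.47 inches; XL 20.67 inches.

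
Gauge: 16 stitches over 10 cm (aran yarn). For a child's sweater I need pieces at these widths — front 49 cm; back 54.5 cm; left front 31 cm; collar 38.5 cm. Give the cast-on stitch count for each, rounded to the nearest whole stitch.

Rate = 16/10 = 1.6 sts per cm.
front: 49 × 1.6 = 78.40 → 78.
back: 54.5 × 1.6 = 87.20 → 87.
left front: 31 × 1.6 = 49.60 → 50.
collar: 38.5 × 1.6 = 61.60 → 62.

front 78; back 87; left front 50; collar 62.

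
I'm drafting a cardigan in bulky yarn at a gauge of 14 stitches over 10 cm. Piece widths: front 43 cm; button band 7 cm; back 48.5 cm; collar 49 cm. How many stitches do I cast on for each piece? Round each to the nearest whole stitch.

front 60; button band 10; back 68; collar 69.

Rate = 14/10 = 1.4 sts per cm.
front: 43 × 1.4 = 60.20 → 60.
button band: 7 × 1.4 = 9.80 → 10.
back: 48.5 × 1.4 = 67.90 → 68.
collar: 49 × 1.4 = 68.60 → 69.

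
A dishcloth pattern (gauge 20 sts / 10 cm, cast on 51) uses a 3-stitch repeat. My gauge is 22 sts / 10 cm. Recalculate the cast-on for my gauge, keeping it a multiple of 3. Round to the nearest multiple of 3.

57 stitches.

51 × 22 / 20 = 56.10.
Nearest multiple of 3: 57.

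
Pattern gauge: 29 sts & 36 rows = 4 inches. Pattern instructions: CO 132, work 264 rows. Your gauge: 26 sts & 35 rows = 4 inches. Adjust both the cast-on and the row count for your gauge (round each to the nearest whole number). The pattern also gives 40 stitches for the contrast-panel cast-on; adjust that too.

Cast on 118 stitches; work 257 rows; contrast-panel cast-on 36 stitches.

Stitches: 132 × 26/29 = 118.34 → 118.
Rows: 264 × 35/36 = 256.67 → 257.
contrast-panel cast-on: 40 × 26/29 = 35.86 → 36.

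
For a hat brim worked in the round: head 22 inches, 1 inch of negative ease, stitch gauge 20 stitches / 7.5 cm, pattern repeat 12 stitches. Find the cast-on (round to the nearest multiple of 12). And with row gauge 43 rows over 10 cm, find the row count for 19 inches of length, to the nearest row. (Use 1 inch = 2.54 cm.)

Finished = 22 − 1 = 21 inches.
21 inches × 2.54 = 53.34 cm.
20/7.5 = 2.667 sts per cm; 53.34 × 2.667 = 142.24 sts.
Nearest multiple of 12 → 144.
19 inches = 48.26 cm; × 4.3 = 207.52 → 208 rows.

Cast on 144 stitches; work 208 rows.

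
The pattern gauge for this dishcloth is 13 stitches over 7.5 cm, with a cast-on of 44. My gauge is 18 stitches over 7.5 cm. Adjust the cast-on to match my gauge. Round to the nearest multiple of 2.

CO 60 sts.

Scale factor = 18 / 13 = 1.385.
44 × 18 / 13 = 60.92 sts.
→ 60 sts.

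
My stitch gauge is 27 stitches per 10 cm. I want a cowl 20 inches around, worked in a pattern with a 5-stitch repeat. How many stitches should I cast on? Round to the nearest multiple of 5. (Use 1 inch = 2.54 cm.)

20 in = 20 × 2.54 = 50.80 cm.
27 / 10 = 2.7 sts/cm.
50.80 × 2.7 = 137.16 sts.
→ 135.

Cast on 135 stitches.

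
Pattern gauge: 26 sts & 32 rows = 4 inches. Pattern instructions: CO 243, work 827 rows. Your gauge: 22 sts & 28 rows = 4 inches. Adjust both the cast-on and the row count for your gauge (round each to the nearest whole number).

Stitches: 243 × 22/26 = 205.62 → 206.
Rows: 827 × 28/32 = 723.62 → 724.

Cast on 206 stitches; work 724 rows.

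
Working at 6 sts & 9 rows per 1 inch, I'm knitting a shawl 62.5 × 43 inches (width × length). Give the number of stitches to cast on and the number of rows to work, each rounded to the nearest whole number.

Stitch gauge = 6/1 = 6 sts/in; 62.5 × 6 = 375.00 → 375 sts.
Row gauge = 9/1 = 9 rows/in; 43 × 9 = 387.00 → 387 rows.

Cast on 375 stitches and work 387 rows.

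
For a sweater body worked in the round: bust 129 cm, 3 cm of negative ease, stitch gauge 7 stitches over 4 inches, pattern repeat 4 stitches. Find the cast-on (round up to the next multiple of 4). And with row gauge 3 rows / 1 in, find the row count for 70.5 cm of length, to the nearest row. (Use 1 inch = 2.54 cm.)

Cast on 88 stitches; work 83 rows.

Finished = 129 − 3 = 126 cm.
126 cm × 1/2.54 = 49.61 inches.
7/4 = 1.75 sts per in; 49.61 × 1.75 = 86.81 sts.
Next multiple of 4 → 88.
70.5 cm = 27.76 inches; × 3 = 83.27 → 83 rows.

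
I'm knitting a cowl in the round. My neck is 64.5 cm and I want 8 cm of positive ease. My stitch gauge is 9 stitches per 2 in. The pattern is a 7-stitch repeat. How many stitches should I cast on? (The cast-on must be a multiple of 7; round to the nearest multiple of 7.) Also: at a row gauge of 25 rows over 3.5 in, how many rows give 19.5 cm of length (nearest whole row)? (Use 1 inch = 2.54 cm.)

Finished = 64.5 + 8 = 72.5 cm.
72.5 cm × 1/2.54 = 28.54 inches.
9/2 = 4.5 sts per in; 28.54 × 4.5 = 128.44 sts.
Nearest multiple of 7 → 126.
19.5 cm = 7.68 inches; × 7.143 = 54.84 → 55 rows.

Cast on 126 stitches; work 55 rows.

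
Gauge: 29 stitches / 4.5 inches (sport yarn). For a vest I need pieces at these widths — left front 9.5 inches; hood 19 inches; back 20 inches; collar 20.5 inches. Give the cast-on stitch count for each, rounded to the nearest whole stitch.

Rate = 29/4.5 = 6.444 sts per in.
left front: 9.5 × 6.444 = 61.22 → 61.
hood: 19 × 6.444 = 122.44 → 122.
back: 20 × 6.444 = 128.89 → 129.
collar: 20.5 × 6.444 = 132.11 → 132.

left front 61; hood 122; back 129; collar 132.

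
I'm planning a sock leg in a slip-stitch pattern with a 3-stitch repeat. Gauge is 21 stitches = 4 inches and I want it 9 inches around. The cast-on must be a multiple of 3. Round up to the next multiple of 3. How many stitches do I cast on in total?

21 / 4 = 5.25 sts per inch.
9 × 5.25 = 47.25 sts.
Next multiple of 3: 48.

CO 48 sts.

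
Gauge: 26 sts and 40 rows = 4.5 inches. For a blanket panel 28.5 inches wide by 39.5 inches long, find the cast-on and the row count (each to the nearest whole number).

Stitch gauge = 26/4.5 = 5.778 sts/in; 28.5 × 5.778 = 164.67 → 165 sts.
Row gauge = 40/4.5 = 8.889 rows/in; 39.5 × 8.889 = 351.11 → 351 rows.

Cast on 165 stitches and work 351 rows.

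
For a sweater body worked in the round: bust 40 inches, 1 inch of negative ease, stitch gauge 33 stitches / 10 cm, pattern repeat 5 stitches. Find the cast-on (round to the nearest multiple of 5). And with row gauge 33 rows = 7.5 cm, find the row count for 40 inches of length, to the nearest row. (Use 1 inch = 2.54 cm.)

Finished = 40 − 1 = 39 inches.
39 inches × 2.54 = 99.06 cm.
33/10 = 3.3 sts per cm; 99.06 × 3.3 = 326.90 sts.
Nearest multiple of 5 → 325.
40 inches = 101.60 cm; × 4.4 = 447.04 → 447 rows.

Cast on 325 stitches; work 447 rows.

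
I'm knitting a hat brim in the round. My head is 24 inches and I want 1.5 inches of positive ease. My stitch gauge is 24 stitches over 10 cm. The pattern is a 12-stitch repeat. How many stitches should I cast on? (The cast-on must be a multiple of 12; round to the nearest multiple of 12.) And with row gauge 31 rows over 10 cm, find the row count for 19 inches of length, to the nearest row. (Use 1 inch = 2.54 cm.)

Finished = 24 + 1.5 = 25.5 inches.
25.5 inches × 2.54 = 64.77 cm.
24/10 = 2.4 sts per cm; 64.77 × 2.4 = 155.45 sts.
Nearest multiple of 12 → 156.
19 inches = 48.26 cm; × 3.1 = 149.61 → 150 rows.

Cast on 156 stitches; work 150 rows.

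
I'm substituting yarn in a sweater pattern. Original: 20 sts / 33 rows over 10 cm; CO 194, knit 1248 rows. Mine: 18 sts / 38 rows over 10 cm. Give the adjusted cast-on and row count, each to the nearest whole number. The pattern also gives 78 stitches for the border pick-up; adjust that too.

Stitches: 194 × 18/20 = 174.60 → 175.
Rows: 1248 × 38/33 = 1437.09 → 1437.
border pick-up: 78 × 18/20 = 70.20 → 70.

Cast on 175 stitches; work 1437 rows; border pick-up 70 stitches.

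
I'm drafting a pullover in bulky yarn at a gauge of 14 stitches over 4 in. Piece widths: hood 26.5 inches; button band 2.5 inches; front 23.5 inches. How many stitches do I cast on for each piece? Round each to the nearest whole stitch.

Rate = 14/4 = 3.5 sts per in.
hood: 26.5 × 3.5 = 92.75 → 93.
button band: 2.5 × 3.5 = 8.75 → 9.
front: 23.5 × 3.5 = 82.25 → 82.

hood 93; button band 9; front 82.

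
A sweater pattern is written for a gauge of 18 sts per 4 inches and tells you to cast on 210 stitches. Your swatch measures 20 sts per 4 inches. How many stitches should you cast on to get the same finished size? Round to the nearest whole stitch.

Cast on 233 stitches.

Scale factor = 20 / 18 = 1.111.
210 × 20 / 18 = 233.33 sts.
→ 233 sts.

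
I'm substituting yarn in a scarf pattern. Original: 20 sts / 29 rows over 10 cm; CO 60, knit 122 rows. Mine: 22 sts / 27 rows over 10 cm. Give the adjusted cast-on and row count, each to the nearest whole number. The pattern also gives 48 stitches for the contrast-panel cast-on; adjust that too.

Cast on 66 stitches; work 114 rows; contrast-panel cast-on 53 stitches.

Stitches: 60 × 22/20 = 66.00 → 66.
Rows: 122 × 27/29 = 113.59 → 114.
contrast-panel cast-on: 48 × 22/20 = 52.80 → 53.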